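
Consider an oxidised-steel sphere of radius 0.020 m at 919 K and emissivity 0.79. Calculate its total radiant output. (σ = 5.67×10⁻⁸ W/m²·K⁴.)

A = 4πr² = 4π × (0.020)² = 5.03×10^-3 m².
P = εσAT⁴ = 0.79 × 5.67×10⁻⁸ × 5.03×10^-3 × (919)⁴ = 0.79 × 5.67×10⁻⁸ × 5.03×10^-3 × 7.13×10^11.
P = 161 W.

P ≈ 161 W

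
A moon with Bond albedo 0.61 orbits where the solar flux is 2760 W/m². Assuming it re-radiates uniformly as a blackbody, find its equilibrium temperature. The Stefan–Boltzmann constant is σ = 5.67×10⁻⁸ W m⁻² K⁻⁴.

T ≈ 262 K

Power absorbed = (1−a)S·πR²; power emitted = 4πR²σT⁴. Equating and cancelling πR²:
T = ((1−a)S / 4σ)^(1/4) = (1080 / (4 × 5.67×10⁻⁸))^(1/4) = (4.75×10^9)^(1/4).
T = 262 K.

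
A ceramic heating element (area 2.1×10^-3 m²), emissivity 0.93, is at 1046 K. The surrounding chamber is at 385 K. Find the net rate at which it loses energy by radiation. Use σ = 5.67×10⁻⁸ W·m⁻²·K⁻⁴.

Q ≈ 130 W

Q = εσA(T⁴ − T_s⁴). T⁴ − T_s⁴ = (1046)⁴ − (385)⁴ = 1.20×10^12 − 2.20×10^10 = 1.18×10^12 K⁴.
Q = 0.93 × 5.67×10⁻⁸ × 2.10×10^-3 × 1.18×10^12 = 130 W.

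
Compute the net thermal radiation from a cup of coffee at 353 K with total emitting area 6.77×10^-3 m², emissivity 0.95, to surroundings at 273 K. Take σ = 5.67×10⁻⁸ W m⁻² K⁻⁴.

Q ≈ 3.64 W

Q = εσA(T⁴ − T_s⁴). T⁴ − T_s⁴ = (353)⁴ − (273)⁴ = 1.55×10^10 − 5.55×10^9 = 9.97×10^9 K⁴.
Q = 0.95 × 5.67×10⁻⁸ × 6.77×10^-3 × 9.97×10^9 = 3.64 W.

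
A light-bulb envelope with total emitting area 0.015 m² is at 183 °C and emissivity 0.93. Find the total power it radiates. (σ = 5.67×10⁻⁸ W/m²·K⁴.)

P ≈ 34.2 W

183 °C = 456 K.
Stefan–Boltzmann: P = εσAT⁴ = 0.93 × 5.67×10⁻⁸ × 0.0150 × (456)⁴ = 0.93 × 5.67×10⁻⁸ × 0.0150 × 4.32×10^10.
P = 34.2 W.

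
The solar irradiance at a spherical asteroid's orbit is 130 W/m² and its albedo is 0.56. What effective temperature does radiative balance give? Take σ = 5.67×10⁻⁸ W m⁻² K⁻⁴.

Power absorbed = (1−a)S·πR²; power emitted = 4πR²σT⁴. Equating and cancelling πR²:
T = ((1−a)S / 4σ)^(1/4) = (57.2 / (4 × 5.67×10⁻⁸))^(1/4) = (2.52×10^8)^(1/4).
T = 126 K.

T ≈ 126 K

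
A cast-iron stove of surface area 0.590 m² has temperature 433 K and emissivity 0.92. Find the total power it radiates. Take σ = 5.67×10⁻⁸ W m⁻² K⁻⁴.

P = εσAT⁴ = 0.92 × 5.67×10⁻⁸ × 0.590 × (433)⁴ = 0.92 × 5.67×10⁻⁸ × 0.590 × 3.52×10^10.
P = 1080 W.

P ≈ 1080 W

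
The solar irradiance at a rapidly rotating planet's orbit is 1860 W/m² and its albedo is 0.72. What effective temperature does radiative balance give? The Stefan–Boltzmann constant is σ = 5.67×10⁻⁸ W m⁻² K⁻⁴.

Power absorbed = (1−a)S·πR²; power emitted = 4πR²σT⁴. Equating and cancelling πR²:
T = ((1−a)S / 4σ)^(1/4) = (521 / (4 × 5.67×10⁻⁸))^(1/4) = (2.30×10^9)^(1/4).
T = 219 K.

T ≈ 219 K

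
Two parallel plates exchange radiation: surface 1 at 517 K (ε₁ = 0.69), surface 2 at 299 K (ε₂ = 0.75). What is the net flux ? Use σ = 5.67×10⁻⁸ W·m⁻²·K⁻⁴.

For two large parallel gray plates, q = σ(T₁⁴ − T₂⁴) / (1/ε₁ + 1/ε₂ − 1).
1/ε₁ + 1/ε₂ − 1 = 1/0.69 + 1/0.75 − 1 = 1.783.
T₁⁴ − T₂⁴ = 7.14×10^10 − 7.99×10^9 = 6.35×10^10 K⁴.
q = 5.67×10⁻⁸ × 6.35×10^10 / 1.783 = 2020 W/m².

q ≈ 2020 W/m²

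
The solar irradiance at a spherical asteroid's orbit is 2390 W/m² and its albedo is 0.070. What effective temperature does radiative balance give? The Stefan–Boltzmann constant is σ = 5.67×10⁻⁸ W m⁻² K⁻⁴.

T ≈ 315 K

Power absorbed = (1−a)S·πR²; power emitted = 4πR²σT⁴. Equating and cancelling πR²:
T = ((1−a)S / 4σ)^(1/4) = (2220 / (4 × 5.67×10⁻⁸))^(1/4) = (9.80×10^9)^(1/4).
T = 315 K.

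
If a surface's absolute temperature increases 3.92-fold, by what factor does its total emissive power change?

P ∝ T⁴, so the power scales as (3.92)⁴ = 236.

factor ≈ 236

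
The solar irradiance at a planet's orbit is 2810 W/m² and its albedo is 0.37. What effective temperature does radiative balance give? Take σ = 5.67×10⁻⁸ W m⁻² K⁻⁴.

Power absorbed = (1−a)S·πR²; power emitted = 4πR²σT⁴. Equating and cancelling πR²:
T = ((1−a)S / 4σ)^(1/4) = (1770 / (4 × 5.67×10⁻⁸))^(1/4) = (7.81×10^9)^(1/4).
T = 297 K.

T ≈ 297 K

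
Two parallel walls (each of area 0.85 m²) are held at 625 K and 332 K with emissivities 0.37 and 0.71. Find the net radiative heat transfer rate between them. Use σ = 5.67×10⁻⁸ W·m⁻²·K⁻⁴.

Q ≈ 2180 W

For two large parallel gray plates, q = σ(T₁⁴ − T₂⁴) / (1/ε₁ + 1/ε₂ − 1).
1/ε₁ + 1/ε₂ − 1 = 1/0.37 + 1/0.71 − 1 = 3.111.
T₁⁴ − T₂⁴ = 1.53×10^11 − 1.21×10^10 = 1.40×10^11 K⁴.
q = 5.67×10⁻⁸ × 1.40×10^11 / 3.111 = 2560 W/m².
Q = q·A = 2560 × 0.85 = 2180 W.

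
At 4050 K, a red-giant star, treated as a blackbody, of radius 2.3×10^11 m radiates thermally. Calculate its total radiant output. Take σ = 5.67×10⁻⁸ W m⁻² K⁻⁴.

A = 4πr² = 4π × (2.3×10^11)² = 6.65×10^23 m².
P = σAT⁴ = 5.67×10⁻⁸ × 6.65×10^23 × (4050)⁴ = 5.67×10⁻⁸ × 6.65×10^23 × 2.69×10^14.
P = 1.01×10^31 W.

P ≈ 1.01×10^31 W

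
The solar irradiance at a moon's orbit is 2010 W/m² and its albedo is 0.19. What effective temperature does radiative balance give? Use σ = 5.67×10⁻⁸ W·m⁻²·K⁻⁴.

Power absorbed = (1−a)S·πR²; power emitted = 4πR²σT⁴. Equating and cancelling πR²:
T = ((1−a)S / 4σ)^(1/4) = (1630 / (4 × 5.67×10⁻⁸))^(1/4) = (7.18×10^9)^(1/4).
T = 291 K.

T ≈ 291 K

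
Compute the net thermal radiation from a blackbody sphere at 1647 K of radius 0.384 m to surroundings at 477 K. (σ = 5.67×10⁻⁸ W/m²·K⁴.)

A = 4πr² = 4π × (0.384)² = 1.85 m².
Q = σA(T⁴ − T_s⁴). T⁴ − T_s⁴ = (1647)⁴ − (477)⁴ = 7.36×10^12 − 5.18×10^10 = 7.31×10^12 K⁴.
Q = 5.67×10⁻⁸ × 1.85 × 7.31×10^12 = 7.68×10^5 W.

Q ≈ 7.68×10^5 W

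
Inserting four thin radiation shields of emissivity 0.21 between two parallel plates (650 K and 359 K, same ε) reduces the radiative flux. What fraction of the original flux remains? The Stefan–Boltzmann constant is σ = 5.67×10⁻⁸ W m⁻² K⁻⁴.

ratio ≈ 0.200

With N identical shields there are N+1 = 5 gaps in series, each with the same radiative resistance, so the flux falls to 1/(N+1) of its unshielded value.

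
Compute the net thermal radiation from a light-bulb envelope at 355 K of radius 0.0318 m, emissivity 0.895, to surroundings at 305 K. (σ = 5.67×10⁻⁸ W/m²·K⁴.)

A = 4πr² = 4π × (0.0318)² = 0.0127 m².
Q = εσA(T⁴ − T_s⁴). T⁴ − T_s⁴ = (355)⁴ − (305)⁴ = 1.59×10^10 − 8.65×10^9 = 7.23×10^9 K⁴.
Q = 0.895 × 5.67×10⁻⁸ × 0.0127 × 7.23×10^9 = 4.66 W.

Q ≈ 4.66 W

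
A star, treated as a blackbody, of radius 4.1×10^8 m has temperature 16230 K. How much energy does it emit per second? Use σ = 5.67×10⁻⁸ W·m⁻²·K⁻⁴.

A = 4πr² = 4π × (4.1×10^8)² = 2.11×10^18 m².
P = σAT⁴ = 5.67×10⁻⁸ × 2.11×10^18 × (16230)⁴ = 5.67×10⁻⁸ × 2.11×10^18 × 6.94×10^16.
P = 8.31×10^27 W.

P ≈ 8.31×10^27 W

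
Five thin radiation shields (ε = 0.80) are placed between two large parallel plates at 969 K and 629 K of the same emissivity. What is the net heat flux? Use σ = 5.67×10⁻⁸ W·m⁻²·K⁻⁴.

q ≈ 4570 W/m²

Each of the 6 gaps contributes resistance (2/ε − 1) = 2/0.80 − 1 = 1.500; total = 9.000.
q = σ(T₁⁴ − T₂⁴) / 9.000 = 5.67×10⁻⁸ × 7.25×10^11 / 9.000 = 4570 W/m².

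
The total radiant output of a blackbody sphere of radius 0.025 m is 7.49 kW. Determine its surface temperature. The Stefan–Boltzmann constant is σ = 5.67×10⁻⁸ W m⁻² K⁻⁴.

A = 4πr² = 4π × (0.025)² = 7.85×10^-3 m².
From P = σAT⁴, T = (P / σA)^(1/4) = (7490 / (5.67×10⁻⁸ × 7.85×10^-3))^(1/4).
T = (1.68×10^13)^(1/4) = 2030 K.

T ≈ 2030 K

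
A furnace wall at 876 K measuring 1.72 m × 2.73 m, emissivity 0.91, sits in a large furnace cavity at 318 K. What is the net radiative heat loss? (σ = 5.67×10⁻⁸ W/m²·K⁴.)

Q ≈ 1.40×10^5 W

A = 1.72 × 2.73 = 4.70 m².
Q = εσA(T⁴ − T_s⁴). T⁴ − T_s⁴ = (876)⁴ − (318)⁴ = 5.89×10^11 − 1.02×10^10 = 5.79×10^11 K⁴.
Q = 0.91 × 5.67×10⁻⁸ × 4.70 × 5.79×10^11 = 1.40×10^5 W.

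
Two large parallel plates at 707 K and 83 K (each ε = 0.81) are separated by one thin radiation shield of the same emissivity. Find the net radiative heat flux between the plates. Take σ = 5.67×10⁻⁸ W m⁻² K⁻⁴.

Each of the 2 gaps contributes resistance (2/ε − 1) = 2/0.81 − 1 = 1.469; total = 2.938.
q = σ(T₁⁴ − T₂⁴) / 2.938 = 5.67×10⁻⁸ × 2.50×10^11 / 2.938 = 4820 W/m².

q ≈ 4820 W/m²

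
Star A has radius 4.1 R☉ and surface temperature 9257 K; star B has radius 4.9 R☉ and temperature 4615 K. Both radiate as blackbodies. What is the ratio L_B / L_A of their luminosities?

L = 4πR²σT⁴ ∝ R²T⁴, so L_B/L_A = (4.9/4.1)² × (4615/9257)⁴ = 1.43 × 0.0618 = 0.0882.

L_B/L_A ≈ 0.0882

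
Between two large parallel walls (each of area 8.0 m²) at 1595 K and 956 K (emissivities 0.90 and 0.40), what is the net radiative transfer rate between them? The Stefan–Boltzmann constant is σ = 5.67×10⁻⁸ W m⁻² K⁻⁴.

For two large parallel gray plates, q = σ(T₁⁴ − T₂⁴) / (1/ε₁ + 1/ε₂ − 1).
1/ε₁ + 1/ε₂ − 1 = 1/0.90 + 1/0.40 − 1 = 2.611.
T₁⁴ − T₂⁴ = 6.47×10^12 − 8.35×10^11 = 5.64×10^12 K⁴.
q = 5.67×10⁻⁸ × 5.64×10^12 / 2.611 = 1.22×10^5 W/m².
Q = q·A = 1.22×10^5 × 8.0 = 9.79×10^5 W.

Q ≈ 9.79×10^5 W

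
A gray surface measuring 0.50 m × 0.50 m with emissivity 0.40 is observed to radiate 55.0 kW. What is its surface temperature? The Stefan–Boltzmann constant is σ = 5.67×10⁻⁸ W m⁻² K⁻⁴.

T ≈ 1760 K

A = 0.50 × 0.50 = 0.250 m².
From P = εσAT⁴, T = (P / εσA)^(1/4) = (55000 / (0.40 × 5.67×10⁻⁸ × 0.250))^(1/4).
T = (9.70×10^12)^(1/4) = 1760 K.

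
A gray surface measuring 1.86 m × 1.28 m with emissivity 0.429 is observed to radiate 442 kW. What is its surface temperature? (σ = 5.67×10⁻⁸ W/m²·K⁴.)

T ≈ 1660 K

A = 1.86 × 1.28 = 2.38 m².
From P = εσAT⁴, T = (P / εσA)^(1/4) = (4.42×10^5 / (0.429 × 5.67×10⁻⁸ × 2.38))^(1/4).
T = (7.63×10^12)^(1/4) = 1660 K.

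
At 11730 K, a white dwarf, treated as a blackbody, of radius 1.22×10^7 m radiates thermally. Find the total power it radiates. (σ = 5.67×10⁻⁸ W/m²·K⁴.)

P ≈ 2.01×10^24 W

A = 4πr² = 4π × (1.22×10^7)² = 1.87×10^15 m².
P = σAT⁴ = 5.67×10⁻⁸ × 1.87×10^15 × (11730)⁴ = 5.67×10⁻⁸ × 1.87×10^15 × 1.89×10^16.
P = 2.01×10^24 W.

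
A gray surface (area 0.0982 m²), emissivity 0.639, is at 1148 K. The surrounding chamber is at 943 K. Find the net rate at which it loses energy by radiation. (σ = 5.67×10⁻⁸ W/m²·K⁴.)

Q ≈ 3370 W

Q = εσA(T⁴ − T_s⁴). T⁴ − T_s⁴ = (1148)⁴ − (943)⁴ = 1.74×10^12 − 7.91×10^11 = 9.46×10^11 K⁴.
Q = 0.639 × 5.67×10⁻⁸ × 0.0982 × 9.46×10^11 = 3370 W.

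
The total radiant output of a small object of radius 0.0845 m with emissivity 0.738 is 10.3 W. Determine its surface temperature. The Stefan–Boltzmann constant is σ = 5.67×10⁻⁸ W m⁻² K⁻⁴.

T ≈ 229 K

A = 4πr² = 4π × (0.0845)² = 0.0897 m².
From P = εσAT⁴, T = (P / εσA)^(1/4) = (10.3 / (0.738 × 5.67×10⁻⁸ × 0.0897))^(1/4).
T = (2.74×10^9)^(1/4) = 229 K.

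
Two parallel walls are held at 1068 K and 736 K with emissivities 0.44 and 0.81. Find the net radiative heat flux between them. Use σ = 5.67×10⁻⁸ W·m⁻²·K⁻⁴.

For two large parallel gray plates, q = σ(T₁⁴ − T₂⁴) / (1/ε₁ + 1/ε₂ − 1).
1/ε₁ + 1/ε₂ − 1 = 1/0.44 + 1/0.81 − 1 = 2.507.
T₁⁴ − T₂⁴ = 1.30×10^12 − 2.93×10^11 = 1.01×10^12 K⁴.
q = 5.67×10⁻⁸ × 1.01×10^12 / 2.507 = 22800 W/m².

q ≈ 22800 W/m²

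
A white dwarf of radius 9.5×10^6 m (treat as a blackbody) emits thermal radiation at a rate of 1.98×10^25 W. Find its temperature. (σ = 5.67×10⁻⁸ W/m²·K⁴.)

T ≈ 23600 K

A = 4πr² = 4π × (9.5×10^6)² = 1.13×10^15 m².
From P = σAT⁴, T = (P / σA)^(1/4) = (1.98×10^25 / (5.67×10⁻⁸ × 1.13×10^15))^(1/4).
T = (3.08×10^17)^(1/4) = 23600 K.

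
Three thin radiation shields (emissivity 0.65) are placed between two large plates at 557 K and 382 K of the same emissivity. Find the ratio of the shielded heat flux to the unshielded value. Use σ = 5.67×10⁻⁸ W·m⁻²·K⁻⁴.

With N identical shields there are N+1 = 4 gaps in series, each with the same radiative resistance, so the flux falls to 1/(N+1) of its unshielded value.

ratio ≈ 0.250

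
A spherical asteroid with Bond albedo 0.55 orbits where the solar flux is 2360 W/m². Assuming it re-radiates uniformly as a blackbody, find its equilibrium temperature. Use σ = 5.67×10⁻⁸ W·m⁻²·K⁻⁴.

T ≈ 262 K

Power absorbed = (1−a)S·πR²; power emitted = 4πR²σT⁴. Equating and cancelling πR²:
T = ((1−a)S / 4σ)^(1/4) = (1060 / (4 × 5.67×10⁻⁸))^(1/4) = (4.68×10^9)^(1/4).
T = 262 K.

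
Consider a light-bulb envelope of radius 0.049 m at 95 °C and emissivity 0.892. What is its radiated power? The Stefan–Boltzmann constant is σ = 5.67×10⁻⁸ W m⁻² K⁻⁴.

P ≈ 28.0 W

A = 4πr² = 4π × (0.049)² = 0.0302 m².
95 °C = 368 K.
Stefan–Boltzmann: P = εσAT⁴ = 0.892 × 5.67×10⁻⁸ × 0.0302 × (368)⁴ = 0.892 × 5.67×10⁻⁸ × 0.0302 × 1.83×10^10.
P = 28.0 W.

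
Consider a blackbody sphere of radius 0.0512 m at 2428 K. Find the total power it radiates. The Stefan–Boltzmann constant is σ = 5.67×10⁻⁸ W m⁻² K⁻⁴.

P ≈ 64900 W

A = 4πr² = 4π × (0.0512)² = 0.0329 m².
P = σAT⁴ = 5.67×10⁻⁸ × 0.0329 × (2428)⁴ = 5.67×10⁻⁸ × 0.0329 × 3.48×10^13.
P = 64900 W.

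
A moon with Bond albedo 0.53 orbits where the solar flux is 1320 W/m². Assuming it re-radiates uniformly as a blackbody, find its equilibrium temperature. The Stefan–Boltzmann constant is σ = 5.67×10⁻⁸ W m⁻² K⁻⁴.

Power absorbed = (1−a)S·πR²; power emitted = 4πR²σT⁴. Equating and cancelling πR²:
T = ((1−a)S / 4σ)^(1/4) = (620 / (4 × 5.67×10⁻⁸))^(1/4) = (2.74×10^9)^(1/4).
T = 229 K.

T ≈ 229 K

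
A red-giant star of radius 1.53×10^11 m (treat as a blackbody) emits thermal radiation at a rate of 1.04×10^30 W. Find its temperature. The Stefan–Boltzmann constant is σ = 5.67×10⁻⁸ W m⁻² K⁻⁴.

T ≈ 2810 K

A = 4πr² = 4π × (1.53×10^11)² = 2.94×10^23 m².
From P = σAT⁴, T = (P / σA)^(1/4) = (1.04×10^30 / (5.67×10⁻⁸ × 2.94×10^23))^(1/4).
T = (6.24×10^13)^(1/4) = 2810 K.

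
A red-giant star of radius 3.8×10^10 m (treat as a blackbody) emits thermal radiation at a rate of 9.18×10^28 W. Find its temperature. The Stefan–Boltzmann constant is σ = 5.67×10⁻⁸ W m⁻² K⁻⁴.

T ≈ 3070 K

A = 4πr² = 4π × (3.8×10^10)² = 1.81×10^22 m².
From P = σAT⁴, T = (P / σA)^(1/4) = (9.18×10^28 / (5.67×10⁻⁸ × 1.81×10^22))^(1/4).
T = (8.92×10^13)^(1/4) = 3070 K.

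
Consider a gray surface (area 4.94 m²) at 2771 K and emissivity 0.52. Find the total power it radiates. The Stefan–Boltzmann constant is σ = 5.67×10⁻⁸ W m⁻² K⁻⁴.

P ≈ 8.59×10^6 W

P = εσAT⁴ = 0.52 × 5.67×10⁻⁸ × 4.94 × (2771)⁴ = 0.52 × 5.67×10⁻⁸ × 4.94 × 5.90×10^13.
P = 8.59×10^6 W.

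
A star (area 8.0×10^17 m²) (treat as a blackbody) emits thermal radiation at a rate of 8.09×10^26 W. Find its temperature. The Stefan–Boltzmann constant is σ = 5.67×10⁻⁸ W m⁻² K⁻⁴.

From P = σAT⁴, T = (P / σA)^(1/4) = (8.09×10^26 / (5.67×10⁻⁸ × 8.00×10^17))^(1/4).
T = (1.78×10^16)^(1/4) = 11600 K.

T ≈ 11600 K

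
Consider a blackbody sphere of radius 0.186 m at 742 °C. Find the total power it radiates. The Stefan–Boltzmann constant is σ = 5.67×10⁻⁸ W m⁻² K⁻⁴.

A = 4πr² = 4π × (0.186)² = 0.435 m².
742 °C = 1015 K.
P = σAT⁴ = 5.67×10⁻⁸ × 0.435 × (1015)⁴ = 5.67×10⁻⁸ × 0.435 × 1.06×10^12.
P = 26200 W.

P ≈ 26200 W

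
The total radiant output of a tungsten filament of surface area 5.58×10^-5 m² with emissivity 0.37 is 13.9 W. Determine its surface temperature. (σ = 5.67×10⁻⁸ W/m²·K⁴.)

T ≈ 1860 K

From P = εσAT⁴, T = (P / εσA)^(1/4) = (13.9 / (0.37 × 5.67×10⁻⁸ × 5.58×10^-5))^(1/4).
T = (1.19×10^13)^(1/4) = 1860 K.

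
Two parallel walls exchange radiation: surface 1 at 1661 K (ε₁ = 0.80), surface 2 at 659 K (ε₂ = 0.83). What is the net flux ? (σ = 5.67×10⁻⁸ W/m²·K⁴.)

For two large parallel gray plates, q = σ(T₁⁴ − T₂⁴) / (1/ε₁ + 1/ε₂ − 1).
1/ε₁ + 1/ε₂ − 1 = 1/0.80 + 1/0.83 − 1 = 1.455.
T₁⁴ − T₂⁴ = 7.61×10^12 − 1.89×10^11 = 7.42×10^12 K⁴.
q = 5.67×10⁻⁸ × 7.42×10^12 / 1.455 = 2.89×10^5 W/m².

q ≈ 2.89×10^5 W/m²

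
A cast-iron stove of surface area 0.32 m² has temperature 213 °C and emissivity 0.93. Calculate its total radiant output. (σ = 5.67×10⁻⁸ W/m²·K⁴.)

213 °C = 486 K.
Stefan–Boltzmann: P = εσAT⁴ = 0.93 × 5.67×10⁻⁸ × 0.320 × (486)⁴ = 0.93 × 5.67×10⁻⁸ × 0.320 × 5.58×10^10.
P = 941 W.

P ≈ 941 W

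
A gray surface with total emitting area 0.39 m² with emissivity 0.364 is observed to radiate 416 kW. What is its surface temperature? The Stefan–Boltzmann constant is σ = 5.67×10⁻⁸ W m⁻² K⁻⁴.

From P = εσAT⁴, T = (P / εσA)^(1/4) = (4.16×10^5 / (0.364 × 5.67×10⁻⁸ × 0.390))^(1/4).
T = (5.17×10^13)^(1/4) = 2680 K.

T ≈ 2680 K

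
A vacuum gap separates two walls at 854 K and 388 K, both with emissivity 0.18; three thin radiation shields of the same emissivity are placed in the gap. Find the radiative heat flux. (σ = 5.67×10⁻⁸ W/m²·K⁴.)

q ≈ 714 W/m²

Each of the 4 gaps contributes resistance (2/ε − 1) = 2/0.18 − 1 = 10.11; total = 40.44.
q = σ(T₁⁴ − T₂⁴) / 40.44 = 5.67×10⁻⁸ × 5.09×10^11 / 40.44 = 714 W/m².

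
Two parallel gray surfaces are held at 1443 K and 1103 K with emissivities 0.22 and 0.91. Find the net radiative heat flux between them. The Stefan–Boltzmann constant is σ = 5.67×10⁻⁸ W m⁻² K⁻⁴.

q ≈ 34900 W/m²

For two large parallel gray plates, q = σ(T₁⁴ − T₂⁴) / (1/ε₁ + 1/ε₂ − 1).
1/ε₁ + 1/ε₂ − 1 = 1/0.22 + 1/0.91 − 1 = 4.644.
T₁⁴ − T₂⁴ = 4.34×10^12 − 1.48×10^12 = 2.86×10^12 K⁴.
q = 5.67×10⁻⁸ × 2.86×10^12 / 4.644 = 34900 W/m².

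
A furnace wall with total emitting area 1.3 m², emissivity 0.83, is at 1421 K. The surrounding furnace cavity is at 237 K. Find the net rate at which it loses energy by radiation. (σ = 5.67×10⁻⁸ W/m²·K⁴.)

Q ≈ 2.49×10^5 W

Q = εσA(T⁴ − T_s⁴). T⁴ − T_s⁴ = (1421)⁴ − (237)⁴ = 4.08×10^12 − 3.15×10^9 = 4.07×10^12 K⁴.
Q = 0.83 × 5.67×10⁻⁸ × 1.30 × 4.07×10^12 = 2.49×10^5 W.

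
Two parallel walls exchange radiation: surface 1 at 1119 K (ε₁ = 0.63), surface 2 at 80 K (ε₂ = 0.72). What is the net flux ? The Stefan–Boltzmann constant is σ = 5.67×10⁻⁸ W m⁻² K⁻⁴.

For two large parallel gray plates, q = σ(T₁⁴ − T₂⁴) / (1/ε₁ + 1/ε₂ − 1).
1/ε₁ + 1/ε₂ − 1 = 1/0.63 + 1/0.72 − 1 = 1.976.
T₁⁴ − T₂⁴ = 1.57×10^12 − 4.10×10^7 = 1.57×10^12 K⁴.
q = 5.67×10⁻⁸ × 1.57×10^12 / 1.976 = 45000 W/m².

q ≈ 45000 W/m²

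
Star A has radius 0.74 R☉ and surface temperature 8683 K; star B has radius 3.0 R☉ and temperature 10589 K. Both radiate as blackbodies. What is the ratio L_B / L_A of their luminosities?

L = 4πR²σT⁴ ∝ R²T⁴, so L_B/L_A = (3.0/0.74)² × (10589/8683)⁴ = 16.4 × 2.21 = 36.4.

L_B/L_A ≈ 36.4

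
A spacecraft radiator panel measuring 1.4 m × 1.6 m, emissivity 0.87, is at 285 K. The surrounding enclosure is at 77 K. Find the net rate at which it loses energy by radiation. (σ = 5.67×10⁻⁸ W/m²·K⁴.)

A = 1.4 × 1.6 = 2.24 m².
Q = εσA(T⁴ − T_s⁴). T⁴ − T_s⁴ = (285)⁴ − (77)⁴ = 6.60×10^9 − 3.52×10^7 = 6.56×10^9 K⁴.
Q = 0.87 × 5.67×10⁻⁸ × 2.24 × 6.56×10^9 = 725 W.

Q ≈ 725 W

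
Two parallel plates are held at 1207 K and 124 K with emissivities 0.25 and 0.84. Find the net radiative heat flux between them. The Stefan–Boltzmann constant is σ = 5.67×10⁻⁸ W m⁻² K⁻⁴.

For two large parallel gray plates, q = σ(T₁⁴ − T₂⁴) / (1/ε₁ + 1/ε₂ − 1).
1/ε₁ + 1/ε₂ − 1 = 1/0.25 + 1/0.84 − 1 = 4.190.
T₁⁴ − T₂⁴ = 2.12×10^12 − 2.36×10^8 = 2.12×10^12 K⁴.
q = 5.67×10⁻⁸ × 2.12×10^12 / 4.190 = 28700 W/m².

q ≈ 28700 W/m²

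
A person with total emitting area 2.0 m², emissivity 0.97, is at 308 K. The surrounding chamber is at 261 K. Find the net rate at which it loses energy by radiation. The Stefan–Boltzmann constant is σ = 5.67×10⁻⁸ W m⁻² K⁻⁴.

Q = εσA(T⁴ − T_s⁴). T⁴ − T_s⁴ = (308)⁴ − (261)⁴ = 9.00×10^9 − 4.64×10^9 = 4.36×10^9 K⁴.
Q = 0.97 × 5.67×10⁻⁸ × 2.00 × 4.36×10^9 = 479 W.

Q ≈ 479 W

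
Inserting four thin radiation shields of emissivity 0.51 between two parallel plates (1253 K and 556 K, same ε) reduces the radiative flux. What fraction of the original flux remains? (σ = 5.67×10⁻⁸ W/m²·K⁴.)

ratio ≈ 0.200

With N identical shields there are N+1 = 5 gaps in series, each with the same radiative resistance, so the flux falls to 1/(N+1) of its unshielded value.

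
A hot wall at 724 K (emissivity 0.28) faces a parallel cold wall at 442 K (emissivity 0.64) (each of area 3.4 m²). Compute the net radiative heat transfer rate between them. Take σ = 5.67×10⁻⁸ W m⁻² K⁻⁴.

Q ≈ 11000 W

For two large parallel gray plates, q = σ(T₁⁴ − T₂⁴) / (1/ε₁ + 1/ε₂ − 1).
1/ε₁ + 1/ε₂ − 1 = 1/0.28 + 1/0.64 − 1 = 4.134.
T₁⁴ − T₂⁴ = 2.75×10^11 − 3.82×10^10 = 2.37×10^11 K⁴.
q = 5.67×10⁻⁸ × 2.37×10^11 / 4.134 = 3250 W/m².
Q = q·A = 3250 × 3.4 = 11000 W.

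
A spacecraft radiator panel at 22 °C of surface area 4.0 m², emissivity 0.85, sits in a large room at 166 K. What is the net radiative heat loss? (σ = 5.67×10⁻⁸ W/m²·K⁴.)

Convert: 22 °C = 295 K.
Q = εσA(T⁴ − T_s⁴). T⁴ − T_s⁴ = (295)⁴ − (166)⁴ = 7.57×10^9 − 7.59×10^8 = 6.81×10^9 K⁴.
Q = 0.85 × 5.67×10⁻⁸ × 4.00 × 6.81×10^9 = 1310 W.

Q ≈ 1310 W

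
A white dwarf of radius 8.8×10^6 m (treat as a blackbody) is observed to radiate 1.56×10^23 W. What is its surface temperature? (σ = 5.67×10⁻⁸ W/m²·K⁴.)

T ≈ 7290 K

A = 4πr² = 4π × (8.8×10^6)² = 9.73×10^14 m².
From P = σAT⁴, T = (P / σA)^(1/4) = (1.56×10^23 / (5.67×10⁻⁸ × 9.73×10^14))^(1/4).
T = (2.83×10^15)^(1/4) = 7290 K.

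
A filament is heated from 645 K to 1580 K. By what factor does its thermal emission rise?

ratio ≈ 36.0

P ∝ T⁴, so the ratio is (1580/645)⁴ = (2.450)⁴ = 36.0.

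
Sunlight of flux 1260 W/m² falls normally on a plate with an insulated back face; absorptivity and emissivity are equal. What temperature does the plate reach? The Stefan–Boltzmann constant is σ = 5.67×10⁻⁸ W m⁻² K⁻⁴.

T ≈ 386 K

Absorbed flux αS = emitted flux εσT⁴ (one radiating face); with α = ε, T = (S/σ)^(1/4).
T = (1260 / 5.67×10⁻⁸)^(1/4) = (2.22×10^10)^(1/4).
T = 386 K.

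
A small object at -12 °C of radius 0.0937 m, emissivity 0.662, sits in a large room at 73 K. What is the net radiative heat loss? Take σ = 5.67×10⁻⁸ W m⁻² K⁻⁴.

Q ≈ 19.1 W

A = 4πr² = 4π × (0.0937)² = 0.110 m².
Convert: -12 °C = 261 K.
Q = εσA(T⁴ − T_s⁴). T⁴ − T_s⁴ = (261)⁴ − (73)⁴ = 4.64×10^9 − 2.84×10^7 = 4.61×10^9 K⁴.
Q = 0.662 × 5.67×10⁻⁸ × 0.110 × 4.61×10^9 = 19.1 W.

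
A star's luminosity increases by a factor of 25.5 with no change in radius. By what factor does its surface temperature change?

P ∝ T⁴ ⇒ T ∝ P^(1/4), so T scales by (25.5)^(1/4) = 2.25.

factor ≈ 2.25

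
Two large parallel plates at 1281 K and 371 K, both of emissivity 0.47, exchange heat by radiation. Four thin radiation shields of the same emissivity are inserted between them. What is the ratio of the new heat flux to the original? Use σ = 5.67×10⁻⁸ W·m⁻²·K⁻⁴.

With N identical shields there are N+1 = 5 gaps in series, each with the same radiative resistance, so the flux falls to 1/(N+1) of its unshielded value.

ratio ≈ 0.200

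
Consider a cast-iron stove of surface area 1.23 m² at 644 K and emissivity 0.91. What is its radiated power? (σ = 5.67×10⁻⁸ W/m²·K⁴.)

P = εσAT⁴ = 0.91 × 5.67×10⁻⁸ × 1.23 × (644)⁴ = 0.91 × 5.67×10⁻⁸ × 1.23 × 1.72×10^11.
P = 10900 W.

P ≈ 10900 W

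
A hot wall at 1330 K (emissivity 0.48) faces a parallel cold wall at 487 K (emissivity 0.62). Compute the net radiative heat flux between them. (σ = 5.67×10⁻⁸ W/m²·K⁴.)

q ≈ 64600 W/m²

For two large parallel gray plates, q = σ(T₁⁴ − T₂⁴) / (1/ε₁ + 1/ε₂ − 1).
1/ε₁ + 1/ε₂ − 1 = 1/0.48 + 1/0.62 − 1 = 2.696.
T₁⁴ − T₂⁴ = 3.13×10^12 − 5.62×10^10 = 3.07×10^12 K⁴.
q = 5.67×10⁻⁸ × 3.07×10^12 / 2.696 = 64600 W/m².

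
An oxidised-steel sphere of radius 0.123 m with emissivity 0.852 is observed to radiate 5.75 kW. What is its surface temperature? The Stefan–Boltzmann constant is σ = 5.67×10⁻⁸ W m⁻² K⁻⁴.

T ≈ 890 K

A = 4πr² = 4π × (0.123)² = 0.190 m².
From P = εσAT⁴, T = (P / εσA)^(1/4) = (5750 / (0.852 × 5.67×10⁻⁸ × 0.190))^(1/4).
T = (6.26×10^11)^(1/4) = 890 K.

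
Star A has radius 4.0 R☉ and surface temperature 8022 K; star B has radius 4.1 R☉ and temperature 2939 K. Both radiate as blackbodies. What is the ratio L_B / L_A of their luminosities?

L = 4πR²σT⁴ ∝ R²T⁴, so L_B/L_A = (4.1/4.0)² × (2939/8022)⁴ = 1.05 × 0.0180 = 0.0189.

L_B/L_A ≈ 0.0189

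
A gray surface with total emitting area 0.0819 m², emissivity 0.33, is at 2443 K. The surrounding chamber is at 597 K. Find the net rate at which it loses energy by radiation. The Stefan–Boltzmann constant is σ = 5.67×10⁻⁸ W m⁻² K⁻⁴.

Q = εσA(T⁴ − T_s⁴). T⁴ − T_s⁴ = (2443)⁴ − (597)⁴ = 3.56×10^13 − 1.27×10^11 = 3.55×10^13 K⁴.
Q = 0.33 × 5.67×10⁻⁸ × 0.0819 × 3.55×10^13 = 54400 W.

Q ≈ 54400 W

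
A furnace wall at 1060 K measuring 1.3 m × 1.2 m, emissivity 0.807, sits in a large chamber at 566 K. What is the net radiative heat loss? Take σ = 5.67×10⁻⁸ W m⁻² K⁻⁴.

A = 1.3 × 1.2 = 1.56 m².
Q = εσA(T⁴ − T_s⁴). T⁴ − T_s⁴ = (1060)⁴ − (566)⁴ = 1.26×10^12 − 1.03×10^11 = 1.16×10^12 K⁴.
Q = 0.807 × 5.67×10⁻⁸ × 1.56 × 1.16×10^12 = 82800 W.

Q ≈ 82800 W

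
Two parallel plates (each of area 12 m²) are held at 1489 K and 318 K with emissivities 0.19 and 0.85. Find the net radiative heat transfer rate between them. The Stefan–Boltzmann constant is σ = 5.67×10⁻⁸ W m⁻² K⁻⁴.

For two large parallel gray plates, q = σ(T₁⁴ − T₂⁴) / (1/ε₁ + 1/ε₂ − 1).
1/ε₁ + 1/ε₂ − 1 = 1/0.19 + 1/0.85 − 1 = 5.440.
T₁⁴ − T₂⁴ = 4.92×10^12 − 1.02×10^10 = 4.91×10^12 K⁴.
q = 5.67×10⁻⁸ × 4.91×10^12 / 5.440 = 51100 W/m².
Q = q·A = 51100 × 12 = 6.14×10^5 W.

Q ≈ 6.14×10^5 W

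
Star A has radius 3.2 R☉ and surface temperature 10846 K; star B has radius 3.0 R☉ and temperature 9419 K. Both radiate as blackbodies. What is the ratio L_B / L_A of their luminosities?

L_B/L_A ≈ 0.500

L = 4πR²σT⁴ ∝ R²T⁴, so L_B/L_A = (3.0/3.2)² × (9419/10846)⁴ = 0.879 × 0.569 = 0.500.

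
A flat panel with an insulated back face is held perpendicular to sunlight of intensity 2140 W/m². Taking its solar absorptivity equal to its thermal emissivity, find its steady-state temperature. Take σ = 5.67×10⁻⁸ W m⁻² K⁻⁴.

T ≈ 441 K

Absorbed flux αS = emitted flux εσT⁴ (one radiating face); with α = ε, T = (S/σ)^(1/4).
T = (2140 / 5.67×10⁻⁸)^(1/4) = (3.77×10^10)^(1/4).
T = 441 K.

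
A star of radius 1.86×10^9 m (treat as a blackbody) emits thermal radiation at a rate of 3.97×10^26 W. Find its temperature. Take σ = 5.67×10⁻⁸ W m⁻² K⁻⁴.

A = 4πr² = 4π × (1.86×10^9)² = 4.35×10^19 m².
From P = σAT⁴, T = (P / σA)^(1/4) = (3.97×10^26 / (5.67×10⁻⁸ × 4.35×10^19))^(1/4).
T = (1.61×10^14)^(1/4) = 3560 K.

T ≈ 3560 K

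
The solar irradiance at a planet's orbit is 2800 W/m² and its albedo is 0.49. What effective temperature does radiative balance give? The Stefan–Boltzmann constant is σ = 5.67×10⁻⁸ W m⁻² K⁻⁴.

T ≈ 282 K

Power absorbed = (1−a)S·πR²; power emitted = 4πR²σT⁴. Equating and cancelling πR²:
T = ((1−a)S / 4σ)^(1/4) = (1430 / (4 × 5.67×10⁻⁸))^(1/4) = (6.30×10^9)^(1/4).
T = 282 K.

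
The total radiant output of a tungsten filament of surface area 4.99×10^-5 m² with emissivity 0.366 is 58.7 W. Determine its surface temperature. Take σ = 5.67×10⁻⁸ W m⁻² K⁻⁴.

From P = εσAT⁴, T = (P / εσA)^(1/4) = (58.7 / (0.366 × 5.67×10⁻⁸ × 4.99×10^-5))^(1/4).
T = (5.67×10^13)^(1/4) = 2740 K.

T ≈ 2740 K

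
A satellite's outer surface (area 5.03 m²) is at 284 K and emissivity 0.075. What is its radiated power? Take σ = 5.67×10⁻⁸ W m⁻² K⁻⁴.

Stefan–Boltzmann: P = εσAT⁴ = 0.075 × 5.67×10⁻⁸ × 5.03 × (284)⁴ = 0.075 × 5.67×10⁻⁸ × 5.03 × 6.51×10^9.
P = 139 W.

P ≈ 139 W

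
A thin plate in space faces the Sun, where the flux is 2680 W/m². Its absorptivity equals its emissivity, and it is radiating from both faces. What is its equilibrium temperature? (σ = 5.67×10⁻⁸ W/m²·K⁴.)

T ≈ 392 K

Absorbed flux αS = emitted flux 2εσT⁴ per unit area; with α = ε this gives T = (S/2σ)^(1/4).
T = (2680 / (2 × 5.67×10⁻⁸))^(1/4) = (2.36×10^10)^(1/4).
T = 392 K.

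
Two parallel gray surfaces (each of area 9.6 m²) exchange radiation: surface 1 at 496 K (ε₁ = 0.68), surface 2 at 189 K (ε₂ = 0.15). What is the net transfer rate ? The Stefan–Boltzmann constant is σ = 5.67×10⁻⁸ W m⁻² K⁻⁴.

Q ≈ 4520 W

For two large parallel gray plates, q = σ(T₁⁴ − T₂⁴) / (1/ε₁ + 1/ε₂ − 1).
1/ε₁ + 1/ε₂ − 1 = 1/0.68 + 1/0.15 − 1 = 7.137.
T₁⁴ − T₂⁴ = 6.05×10^10 − 1.28×10^9 = 5.92×10^10 K⁴.
q = 5.67×10⁻⁸ × 5.92×10^10 / 7.137 = 471 W/m².
Q = q·A = 471 × 9.6 = 4520 W.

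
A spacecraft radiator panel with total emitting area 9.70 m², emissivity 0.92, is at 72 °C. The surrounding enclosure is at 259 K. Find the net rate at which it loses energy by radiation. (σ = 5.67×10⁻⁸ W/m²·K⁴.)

Q ≈ 4890 W

Convert: 72 °C = 345 K.
Q = εσA(T⁴ − T_s⁴). T⁴ − T_s⁴ = (345)⁴ − (259)⁴ = 1.42×10^10 − 4.50×10^9 = 9.67×10^9 K⁴.
Q = 0.92 × 5.67×10⁻⁸ × 9.70 × 9.67×10^9 = 4890 W.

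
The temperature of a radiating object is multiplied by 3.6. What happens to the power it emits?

factor ≈ 168

P ∝ T⁴, so the power scales as (3.6)⁴ = 168.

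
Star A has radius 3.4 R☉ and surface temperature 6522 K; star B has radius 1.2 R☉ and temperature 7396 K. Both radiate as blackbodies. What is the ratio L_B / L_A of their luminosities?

L = 4πR²σT⁴ ∝ R²T⁴, so L_B/L_A = (1.2/3.4)² × (7396/6522)⁴ = 0.125 × 1.65 = 0.206.

L_B/L_A ≈ 0.206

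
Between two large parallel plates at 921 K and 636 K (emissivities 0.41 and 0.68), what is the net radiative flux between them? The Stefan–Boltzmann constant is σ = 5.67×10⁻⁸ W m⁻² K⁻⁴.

For two large parallel gray plates, q = σ(T₁⁴ − T₂⁴) / (1/ε₁ + 1/ε₂ − 1).
1/ε₁ + 1/ε₂ − 1 = 1/0.41 + 1/0.68 − 1 = 2.910.
T₁⁴ − T₂⁴ = 7.20×10^11 − 1.64×10^11 = 5.56×10^11 K⁴.
q = 5.67×10⁻⁸ × 5.56×10^11 / 2.910 = 10800 W/m².

q ≈ 10800 W/m²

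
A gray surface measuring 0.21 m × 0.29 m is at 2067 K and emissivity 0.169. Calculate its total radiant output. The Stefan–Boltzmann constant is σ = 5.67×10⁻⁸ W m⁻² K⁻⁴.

P ≈ 10700 W

A = 0.21 × 0.29 = 0.0609 m².
Stefan–Boltzmann: P = εσAT⁴ = 0.169 × 5.67×10⁻⁸ × 0.0609 × (2067)⁴ = 0.169 × 5.67×10⁻⁸ × 0.0609 × 1.83×10^13.
P = 10700 W.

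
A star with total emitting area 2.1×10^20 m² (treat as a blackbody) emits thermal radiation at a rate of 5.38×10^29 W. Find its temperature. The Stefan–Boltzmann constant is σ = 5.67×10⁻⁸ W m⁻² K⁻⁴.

From P = σAT⁴, T = (P / σA)^(1/4) = (5.38×10^29 / (5.67×10⁻⁸ × 2.10×10^20))^(1/4).
T = (4.52×10^16)^(1/4) = 14600 K.

T ≈ 14600 K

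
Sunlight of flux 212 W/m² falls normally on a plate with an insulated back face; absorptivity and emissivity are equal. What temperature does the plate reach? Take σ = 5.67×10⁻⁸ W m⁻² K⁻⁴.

Absorbed flux αS = emitted flux εσT⁴ (one radiating face); with α = ε, T = (S/σ)^(1/4).
T = (212 / 5.67×10⁻⁸)^(1/4) = (3.74×10^9)^(1/4).
T = 247 K.

T ≈ 247 K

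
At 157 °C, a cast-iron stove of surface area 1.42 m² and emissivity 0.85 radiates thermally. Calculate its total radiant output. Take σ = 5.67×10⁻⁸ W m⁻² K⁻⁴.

P ≈ 2340 W

157 °C = 430 K.
P = εσAT⁴ = 0.85 × 5.67×10⁻⁸ × 1.42 × (430)⁴ = 0.85 × 5.67×10⁻⁸ × 1.42 × 3.42×10^10.
P = 2340 W.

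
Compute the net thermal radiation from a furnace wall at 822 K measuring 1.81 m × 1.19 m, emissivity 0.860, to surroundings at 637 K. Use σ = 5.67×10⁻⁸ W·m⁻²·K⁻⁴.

Q ≈ 30700 W

A = 1.81 × 1.19 = 2.15 m².
Q = εσA(T⁴ − T_s⁴). T⁴ − T_s⁴ = (822)⁴ − (637)⁴ = 4.57×10^11 − 1.65×10^11 = 2.92×10^11 K⁴.
Q = 0.860 × 5.67×10⁻⁸ × 2.15 × 2.92×10^11 = 30700 W.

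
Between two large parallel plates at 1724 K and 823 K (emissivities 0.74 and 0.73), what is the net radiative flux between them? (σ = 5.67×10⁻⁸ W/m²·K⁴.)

q ≈ 2.76×10^5 W/m²

For two large parallel gray plates, q = σ(T₁⁴ − T₂⁴) / (1/ε₁ + 1/ε₂ − 1).
1/ε₁ + 1/ε₂ − 1 = 1/0.74 + 1/0.73 − 1 = 1.721.
T₁⁴ − T₂⁴ = 8.83×10^12 − 4.59×10^11 = 8.38×10^12 K⁴.
q = 5.67×10⁻⁸ × 8.38×10^12 / 1.721 = 2.76×10^5 W/m².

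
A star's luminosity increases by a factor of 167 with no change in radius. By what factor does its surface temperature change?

factor ≈ 3.59

P ∝ T⁴ ⇒ T ∝ P^(1/4), so T scales by (167)^(1/4) = 3.59.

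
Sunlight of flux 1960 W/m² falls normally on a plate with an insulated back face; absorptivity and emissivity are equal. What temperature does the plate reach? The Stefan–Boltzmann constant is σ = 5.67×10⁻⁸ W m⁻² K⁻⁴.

Absorbed flux αS = emitted flux εσT⁴ (one radiating face); with α = ε, T = (S/σ)^(1/4).
T = (1960 / 5.67×10⁻⁸)^(1/4) = (3.46×10^10)^(1/4).
T = 431 K.

T ≈ 431 K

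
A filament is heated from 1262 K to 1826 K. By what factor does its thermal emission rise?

P ∝ T⁴, so the ratio is (1826/1262)⁴ = (1.447)⁴ = 4.38.

ratio ≈ 4.38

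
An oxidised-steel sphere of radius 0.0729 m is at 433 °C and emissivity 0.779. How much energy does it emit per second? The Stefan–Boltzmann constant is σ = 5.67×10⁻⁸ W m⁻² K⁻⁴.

A = 4πr² = 4π × (0.0729)² = 0.0668 m².
433 °C = 706 K.
P = εσAT⁴ = 0.779 × 5.67×10⁻⁸ × 0.0668 × (706)⁴ = 0.779 × 5.67×10⁻⁸ × 0.0668 × 2.48×10^11.
P = 733 W.

P ≈ 733 W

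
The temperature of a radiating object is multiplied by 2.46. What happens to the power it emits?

P ∝ T⁴, so the power scales as (2.46)⁴ = 36.6.

factor ≈ 36.6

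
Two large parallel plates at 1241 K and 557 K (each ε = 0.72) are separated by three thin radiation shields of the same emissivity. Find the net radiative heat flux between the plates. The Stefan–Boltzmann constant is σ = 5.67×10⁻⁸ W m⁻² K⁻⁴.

q ≈ 18100 W/m²

Each of the 4 gaps contributes resistance (2/ε − 1) = 2/0.72 − 1 = 1.778; total = 7.111.
q = σ(T₁⁴ − T₂⁴) / 7.111 = 5.67×10⁻⁸ × 2.28×10^12 / 7.111 = 18100 W/m².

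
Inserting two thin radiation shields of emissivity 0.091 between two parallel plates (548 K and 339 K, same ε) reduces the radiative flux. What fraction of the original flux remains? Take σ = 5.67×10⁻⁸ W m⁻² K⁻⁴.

With N identical shields there are N+1 = 3 gaps in series, each with the same radiative resistance, so the flux falls to 1/(N+1) of its unshielded value.

ratio ≈ 0.333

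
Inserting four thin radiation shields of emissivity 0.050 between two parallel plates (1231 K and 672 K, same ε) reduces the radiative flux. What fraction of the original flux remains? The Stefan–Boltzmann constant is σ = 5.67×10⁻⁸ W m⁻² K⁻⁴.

ratio ≈ 0.200

With N identical shields there are N+1 = 5 gaps in series, each with the same radiative resistance, so the flux falls to 1/(N+1) of its unshielded value.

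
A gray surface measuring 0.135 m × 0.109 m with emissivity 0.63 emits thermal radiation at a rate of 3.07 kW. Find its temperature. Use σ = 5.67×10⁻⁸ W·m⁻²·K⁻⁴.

A = 0.135 × 0.109 = 0.0147 m².
From P = εσAT⁴, T = (P / εσA)^(1/4) = (3070 / (0.63 × 5.67×10⁻⁸ × 0.0147))^(1/4).
T = (5.84×10^12)^(1/4) = 1550 K.

T ≈ 1550 K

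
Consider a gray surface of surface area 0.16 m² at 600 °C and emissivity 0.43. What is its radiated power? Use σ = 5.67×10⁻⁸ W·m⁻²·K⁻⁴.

P ≈ 2270 W

600 °C = 873 K.
Stefan–Boltzmann: P = εσAT⁴ = 0.43 × 5.67×10⁻⁸ × 0.160 × (873)⁴ = 0.43 × 5.67×10⁻⁸ × 0.160 × 5.81×10^11.
P = 2270 W.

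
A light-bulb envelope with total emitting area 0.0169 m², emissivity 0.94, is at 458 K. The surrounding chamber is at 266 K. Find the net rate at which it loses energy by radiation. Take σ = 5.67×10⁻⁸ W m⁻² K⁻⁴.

Q ≈ 35.1 W

Q = εσA(T⁴ − T_s⁴). T⁴ − T_s⁴ = (458)⁴ − (266)⁴ = 4.40×10^10 − 5.01×10^9 = 3.90×10^10 K⁴.
Q = 0.94 × 5.67×10⁻⁸ × 0.0169 × 3.90×10^10 = 35.1 W.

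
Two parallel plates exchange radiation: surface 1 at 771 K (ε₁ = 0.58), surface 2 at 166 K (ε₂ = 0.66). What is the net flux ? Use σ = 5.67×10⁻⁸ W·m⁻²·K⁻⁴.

For two large parallel gray plates, q = σ(T₁⁴ − T₂⁴) / (1/ε₁ + 1/ε₂ − 1).
1/ε₁ + 1/ε₂ − 1 = 1/0.58 + 1/0.66 − 1 = 2.239.
T₁⁴ − T₂⁴ = 3.53×10^11 − 7.59×10^8 = 3.53×10^11 K⁴.
q = 5.67×10⁻⁸ × 3.53×10^11 / 2.239 = 8930 W/m².

q ≈ 8930 W/m²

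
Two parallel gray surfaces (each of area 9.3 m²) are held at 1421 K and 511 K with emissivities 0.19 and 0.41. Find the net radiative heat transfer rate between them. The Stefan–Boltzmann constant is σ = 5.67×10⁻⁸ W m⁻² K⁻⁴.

Q ≈ 3.15×10^5 W

For two large parallel gray plates, q = σ(T₁⁴ − T₂⁴) / (1/ε₁ + 1/ε₂ − 1).
1/ε₁ + 1/ε₂ − 1 = 1/0.19 + 1/0.41 − 1 = 6.702.
T₁⁴ − T₂⁴ = 4.08×10^12 − 6.82×10^10 = 4.01×10^12 K⁴.
q = 5.67×10⁻⁸ × 4.01×10^12 / 6.702 = 33900 W/m².
Q = q·A = 33900 × 9.3 = 3.15×10^5 W.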